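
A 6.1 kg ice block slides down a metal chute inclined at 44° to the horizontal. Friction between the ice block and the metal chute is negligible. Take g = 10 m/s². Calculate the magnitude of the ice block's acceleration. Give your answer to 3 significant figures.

6.95 m/s²

Resolving the weight along the incline: the component pulling the ice block down the slope is mg sin 44° = 6.1 × 10 × 0.6947 = 42.377 N, and the normal force is N = mg cos 44° = 6.1 × 10 × 0.7193 = 43.877 N.
With no friction the net force along the incline is 42.377 N, so a = g sin 44° = 42.377 / 6.1 = 6.9470 m/s².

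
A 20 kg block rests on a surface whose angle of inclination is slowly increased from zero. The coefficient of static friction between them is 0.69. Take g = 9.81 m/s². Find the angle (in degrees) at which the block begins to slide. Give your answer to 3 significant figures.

34.6°

At the threshold of sliding, static friction is at its maximum μ_s N and exactly balances the weight component along the incline: mg sin θ = μ_s mg cos θ.
Hence tan θ = μ_s = 0.69, so θ = arctan(0.69) = 34.6057°.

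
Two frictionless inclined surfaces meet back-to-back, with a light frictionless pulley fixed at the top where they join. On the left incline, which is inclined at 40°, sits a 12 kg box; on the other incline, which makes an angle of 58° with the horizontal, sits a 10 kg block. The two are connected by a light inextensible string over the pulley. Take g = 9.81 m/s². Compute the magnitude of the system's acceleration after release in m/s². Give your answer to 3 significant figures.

0.342 m/s²

Resolve each weight along its own incline: the 12 kg mass has component 12 × 9.81 × sin 40° = 75.669 N down its slope, and the 10 kg mass has 10 × 9.81 × sin 58° = 83.194 N down its slope.
The 10 kg side's 83.194 N exceeds the other side's 75.669 N, so that mass slides down and the 12 kg mass slides up. Taking that direction as positive, Newton's second law for the whole system gives 83.194 − 75.669 = (12 + 10) a, so a = 7.525 / 22 = 0.3420 m/s².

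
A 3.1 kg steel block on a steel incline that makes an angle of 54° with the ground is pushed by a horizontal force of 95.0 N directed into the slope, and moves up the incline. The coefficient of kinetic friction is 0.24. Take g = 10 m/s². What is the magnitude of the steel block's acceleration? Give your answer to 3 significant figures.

The horizontal push has components F cos 54° = 95.0 × 0.5878 = 55.841 N up the incline and F sin 54° = 95.0 × 0.8090 = 76.855 N pressing into the surface.
The normal force is therefore N = mg cos 54° + F sin 54° = 18.222 + 76.855 = 95.077 N, and kinetic friction down the slope is μN = 0.24 × 95.077 = 22.818 N.
Along the incline: F cos 54° − mg sin 54° − μN = ma, so 55.841 − 25.079 − 22.818 = 3.1 a, giving a = 2.5626 m/s².

2.56 m/s²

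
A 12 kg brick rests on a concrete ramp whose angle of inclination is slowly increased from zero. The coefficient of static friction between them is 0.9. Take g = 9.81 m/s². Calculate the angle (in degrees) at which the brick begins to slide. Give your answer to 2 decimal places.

At the threshold of sliding, static friction is at its maximum μ_s N and exactly balances the weight component along the incline: mg sin θ = μ_s mg cos θ.
Hence tan θ = μ_s = 0.9, so θ = arctan(0.9) = 41.9872°.

41.99°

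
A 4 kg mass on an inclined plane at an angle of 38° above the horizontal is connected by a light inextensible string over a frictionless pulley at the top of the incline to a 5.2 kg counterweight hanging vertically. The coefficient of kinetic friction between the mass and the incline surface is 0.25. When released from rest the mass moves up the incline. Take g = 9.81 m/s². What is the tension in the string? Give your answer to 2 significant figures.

40 N

For the mass on the incline: the weight component along the slope is m₁g sin 38° = 4 × 9.81 × 0.6157 = 24.160 N and the normal force is N = m₁g cos 38° = 30.922 N.
Kinetic friction opposes the mass's motion up the incline: f = μN = 0.25 × 30.922 = 7.731 N acting down the slope.
Newton's second law for the mass (up-slope positive): T − 24.160 − 7.731 = 4 a. For the hanging counterweight (downward positive): 5.2 × 9.81 − T = 5.2 a.
Adding the two equations eliminates T: 19.121 = 9.2 a, so a = 2.0784 m/s².
Then from the hanging counterweight's equation, T = 5.2 × (9.81 − 2.0784) = 40.204 N.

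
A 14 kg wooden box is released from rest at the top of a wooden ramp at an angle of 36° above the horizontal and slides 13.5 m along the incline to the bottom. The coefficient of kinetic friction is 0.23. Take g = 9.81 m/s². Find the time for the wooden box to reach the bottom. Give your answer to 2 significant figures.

2.6 s

The weight component along the incline is mg sin 36° = 80.726 N and the normal force is N = mg cos 36° = 111.110 N.
Friction up the slope is f = μN = 0.23 × 111.110 = 25.555 N, so the net downslope force is 80.726 − 25.555 = 55.171 N and a = 55.171 / 14 = 3.9408 m/s².
Starting from rest, L = ½at², so t = √(2L/a) = √(2 × 13.5 / 3.9408) = 2.6175 s.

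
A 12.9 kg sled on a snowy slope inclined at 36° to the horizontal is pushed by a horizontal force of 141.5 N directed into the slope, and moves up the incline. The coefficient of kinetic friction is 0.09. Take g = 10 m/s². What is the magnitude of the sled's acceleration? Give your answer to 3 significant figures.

The horizontal push has components F cos 36° = 141.5 × 0.8090 = 114.474 N up the incline and F sin 36° = 141.5 × 0.5878 = 83.174 N pressing into the surface.
The normal force is therefore N = mg cos 36° + F sin 36° = 104.361 + 83.174 = 187.535 N, and kinetic friction down the slope is μN = 0.09 × 187.535 = 16.878 N.
Along the incline: F cos 36° − mg sin 36° − μN = ma, so 114.474 − 75.826 − 16.878 = 12.9 a, giving a = 1.6876 m/s².

1.69 m/s²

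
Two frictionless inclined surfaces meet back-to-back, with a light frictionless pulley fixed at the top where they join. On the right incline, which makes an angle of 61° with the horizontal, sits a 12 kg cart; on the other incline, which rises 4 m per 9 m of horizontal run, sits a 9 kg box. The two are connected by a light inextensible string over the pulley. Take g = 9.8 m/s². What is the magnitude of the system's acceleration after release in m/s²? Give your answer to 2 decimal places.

Resolve each weight along its own incline: the 12 kg mass has component 12 × 9.8 × sin 61° = 102.855 N down its slope, and the 9 kg mass has 9 × 9.8 × sin 23.96° = 35.821 N down its slope.
The 12 kg side's 102.855 N exceeds the other side's 35.821 N, so that mass slides down and the 9 kg mass slides up. Taking that direction as positive, Newton's second law for the whole system gives 102.855 − 35.821 = (12 + 9) a, so a = 67.034 / 21 = 3.1921 m/s².

3.19 m/s²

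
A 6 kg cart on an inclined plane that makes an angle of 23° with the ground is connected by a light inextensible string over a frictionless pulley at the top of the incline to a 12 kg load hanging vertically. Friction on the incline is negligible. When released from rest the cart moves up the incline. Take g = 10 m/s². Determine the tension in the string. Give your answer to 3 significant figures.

55.6 N

For the cart on the incline: the weight component along the slope is m₁g sin 23° = 6 × 10 × 0.3907 = 23.442 N and the normal force is N = m₁g cos 23° = 55.230 N.
Newton's second law for the cart (up-slope positive): T − 23.442 = 6 a. For the hanging load (downward positive): 12 × 10 − T = 12 a.
Adding the two equations eliminates T: 96.558 = 18 a, so a = 5.3643 m/s².
Then from the hanging load's equation, T = 12 × (10 − 5.3643) = 55.628 N.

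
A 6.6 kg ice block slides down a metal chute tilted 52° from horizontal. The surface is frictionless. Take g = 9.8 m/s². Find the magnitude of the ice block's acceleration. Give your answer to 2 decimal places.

Resolving the weight along the incline: the component pulling the ice block down the slope is mg sin 52° = 6.6 × 9.8 × 0.7880 = 50.968 N, and the normal force is N = mg cos 52° = 6.6 × 9.8 × 0.6157 = 39.823 N.
With no friction the net force along the incline is 50.968 N, so a = g sin 52° = 50.968 / 6.6 = 7.7224 m/s².

7.72 m/s²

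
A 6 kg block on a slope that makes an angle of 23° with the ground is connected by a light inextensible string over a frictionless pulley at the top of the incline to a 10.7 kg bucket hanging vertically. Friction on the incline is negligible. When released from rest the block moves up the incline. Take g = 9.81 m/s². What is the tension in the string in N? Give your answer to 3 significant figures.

For the block on the incline: the weight component along the slope is m₁g sin 23° = 6 × 9.81 × 0.3907 = 22.997 N and the normal force is N = m₁g cos 23° = 54.181 N.
Newton's second law for the block (up-slope positive): T − 22.997 = 6 a. For the hanging bucket (downward positive): 10.7 × 9.81 − T = 10.7 a.
Adding the two equations eliminates T: 81.970 = 16.7 a, so a = 4.9084 m/s².
Then from the hanging bucket's equation, T = 10.7 × (9.81 − 4.9084) = 52.447 N.

52.4 N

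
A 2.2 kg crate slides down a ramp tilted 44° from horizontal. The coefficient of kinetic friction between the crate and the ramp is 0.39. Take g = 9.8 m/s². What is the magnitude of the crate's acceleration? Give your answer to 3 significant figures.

4.06 m/s²

Resolving the weight along the incline: the component pulling the crate down the slope is mg sin 44° = 2.2 × 9.8 × 0.6947 = 14.978 N, and the normal force is N = mg cos 44° = 2.2 × 9.8 × 0.7193 = 15.508 N.
Kinetic friction acts up the slope with magnitude f = μN = 0.39 × 15.508 = 6.048 N.
Net force along the incline is 14.978 − 6.048 = 8.930 N, so a = 8.930 / 2.2 = 4.0591 m/s².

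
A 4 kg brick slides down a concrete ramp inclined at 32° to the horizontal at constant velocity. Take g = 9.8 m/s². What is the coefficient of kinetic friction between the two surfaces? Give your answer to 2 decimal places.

At constant velocity the net force along the incline is zero: mg sin 32° = μ mg cos 32°.
So μ = tan 32° = 0.5299 / 0.8480 = 0.6249.

0.62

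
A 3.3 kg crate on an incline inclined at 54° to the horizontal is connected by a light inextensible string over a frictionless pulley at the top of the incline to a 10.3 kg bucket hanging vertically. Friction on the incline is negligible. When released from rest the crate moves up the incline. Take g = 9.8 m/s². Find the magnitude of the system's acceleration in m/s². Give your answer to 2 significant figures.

For the crate on the incline: the weight component along the slope is m₁g sin 54° = 3.3 × 9.8 × 0.8090 = 26.163 N and the normal force is N = m₁g cos 54° = 19.009 N.
Newton's second law for the crate (up-slope positive): T − 26.163 = 3.3 a. For the hanging bucket (downward positive): 10.3 × 9.8 − T = 10.3 a.
Adding the two equations eliminates T: 74.777 = 13.6 a, so a = 5.4983 m/s².

5.5 m/s²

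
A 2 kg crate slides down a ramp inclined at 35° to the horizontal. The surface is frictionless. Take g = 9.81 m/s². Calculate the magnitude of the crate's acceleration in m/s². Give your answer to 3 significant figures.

5.63 m/s²

Resolving the weight along the incline: the component pulling the crate down the slope is mg sin 35° = 2 × 9.81 × 0.5736 = 11.254 N, and the normal force is N = mg cos 35° = 2 × 9.81 × 0.8192 = 16.073 N.
With no friction the net force along the incline is 11.254 N, so a = g sin 35° = 11.254 / 2 = 5.6270 m/s².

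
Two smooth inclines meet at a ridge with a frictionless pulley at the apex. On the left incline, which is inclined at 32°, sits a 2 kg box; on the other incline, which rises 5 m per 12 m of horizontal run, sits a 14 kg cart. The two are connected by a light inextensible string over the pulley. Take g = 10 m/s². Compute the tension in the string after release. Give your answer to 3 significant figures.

Resolve each weight along its own incline: the 2 kg mass has component 2 × 10 × sin 32° = 10.598 N down its slope, and the 14 kg mass has 14 × 10 × sin 22.62° = 53.846 N down its slope.
The 14 kg side's 53.846 N exceeds the other side's 10.598 N, so that mass slides down and the 2 kg mass slides up. Taking that direction as positive, Newton's second law for the whole system gives 53.846 − 10.598 = (2 + 14) a, so a = 43.248 / 16 = 2.7030 m/s².
For the 2 kg mass (up-slope positive): T − 10.598 = 2 × 2.7030, so T = 16.004 N.

16.0 N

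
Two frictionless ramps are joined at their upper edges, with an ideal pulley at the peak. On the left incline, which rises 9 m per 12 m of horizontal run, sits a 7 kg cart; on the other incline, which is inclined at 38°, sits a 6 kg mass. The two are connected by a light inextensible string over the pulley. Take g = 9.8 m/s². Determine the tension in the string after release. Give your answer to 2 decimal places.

38.49 N

Resolve each weight along its own incline: the 7 kg mass has component 7 × 9.8 × sin 36.87° = 41.160 N down its slope, and the 6 kg mass has 6 × 9.8 × sin 38° = 36.201 N down its slope.
The 7 kg side's 41.160 N exceeds the other side's 36.201 N, so that mass slides down and the 6 kg mass slides up. Taking that direction as positive, Newton's second law for the whole system gives 41.160 − 36.201 = (7 + 6) a, so a = 4.959 / 13 = 0.3815 m/s².
For the 6 kg mass (up-slope positive): T − 36.201 = 6 × 0.3815, so T = 38.490 N.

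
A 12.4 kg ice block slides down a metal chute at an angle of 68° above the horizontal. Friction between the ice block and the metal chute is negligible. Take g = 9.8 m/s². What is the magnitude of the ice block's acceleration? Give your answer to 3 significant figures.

Resolving the weight along the incline: the component pulling the ice block down the slope is mg sin 68° = 12.4 × 9.8 × 0.9272 = 112.673 N, and the normal force is N = mg cos 68° = 12.4 × 9.8 × 0.3746 = 45.521 N.
With no friction the net force along the incline is 112.673 N, so a = g sin 68° = 112.673 / 12.4 = 9.0865 m/s².

9.09 m/s²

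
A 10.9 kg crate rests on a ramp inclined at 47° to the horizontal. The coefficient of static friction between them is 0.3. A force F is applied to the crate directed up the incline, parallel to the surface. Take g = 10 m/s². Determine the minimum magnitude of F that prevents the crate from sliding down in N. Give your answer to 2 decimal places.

57.42 N

The normal force is N = mg cos 47° = 74.338 N. With F at its minimum the crate is on the verge of sliding down, so static friction is at its maximum μ_s N = 0.3 × 74.338 = 22.301 N and acts up the slope.
Equilibrium along the incline: F + μ_s N = mg sin 47°, so F = 79.718 − 22.301 = 57.417 N.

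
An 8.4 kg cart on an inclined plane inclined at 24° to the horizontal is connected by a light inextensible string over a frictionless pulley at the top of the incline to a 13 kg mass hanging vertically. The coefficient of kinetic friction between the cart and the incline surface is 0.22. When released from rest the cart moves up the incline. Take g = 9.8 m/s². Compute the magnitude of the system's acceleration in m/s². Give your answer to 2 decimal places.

3.62 m/s²

For the cart on the incline: the weight component along the slope is m₁g sin 24° = 8.4 × 9.8 × 0.4067 = 33.480 N and the normal force is N = m₁g cos 24° = 75.203 N.
Kinetic friction opposes the cart's motion up the incline: f = μN = 0.22 × 75.203 = 16.545 N acting down the slope.
Newton's second law for the cart (up-slope positive): T − 33.480 − 16.545 = 8.4 a. For the hanging mass (downward positive): 13 × 9.8 − T = 13 a.
Adding the two equations eliminates T: 77.375 = 21.4 a, so a = 3.6157 m/s².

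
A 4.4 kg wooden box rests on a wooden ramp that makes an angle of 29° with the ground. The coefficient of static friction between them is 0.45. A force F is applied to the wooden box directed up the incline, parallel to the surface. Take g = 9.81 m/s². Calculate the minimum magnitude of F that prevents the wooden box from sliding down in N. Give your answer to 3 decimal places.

The normal force is N = mg cos 29° = 37.752 N. With F at its minimum the wooden box is on the verge of sliding down, so static friction is at its maximum μ_s N = 0.45 × 37.752 = 16.988 N and acts up the slope.
Equilibrium along the incline: F + μ_s N = mg sin 29°, so F = 20.926 − 16.988 = 3.938 N.

3.938 N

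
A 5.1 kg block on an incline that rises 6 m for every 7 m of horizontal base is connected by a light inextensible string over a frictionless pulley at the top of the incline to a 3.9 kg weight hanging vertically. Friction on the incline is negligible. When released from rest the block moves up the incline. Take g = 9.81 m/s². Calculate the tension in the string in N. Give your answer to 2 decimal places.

For the block on the incline: the weight component along the slope is m₁g sin 40.60° = 5.1 × 9.81 × 0.6508 = 32.560 N and the normal force is N = m₁g cos 40.60° = 37.986 N.
Newton's second law for the block (up-slope positive): T − 32.560 = 5.1 a. For the hanging weight (downward positive): 3.9 × 9.81 − T = 3.9 a.
Adding the two equations eliminates T: 5.699 = 9 a, so a = 0.6332 m/s².
Then from the hanging weight's equation, T = 3.9 × (9.81 − 0.6332) = 35.790 N.

35.79 N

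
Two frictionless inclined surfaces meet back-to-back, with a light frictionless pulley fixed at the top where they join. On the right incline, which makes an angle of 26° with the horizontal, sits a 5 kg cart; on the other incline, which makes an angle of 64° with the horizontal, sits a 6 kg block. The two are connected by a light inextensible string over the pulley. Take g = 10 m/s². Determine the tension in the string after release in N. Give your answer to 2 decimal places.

36.47 N

Resolve each weight along its own incline: the 5 kg mass has component 5 × 10 × sin 26° = 21.919 N down its slope, and the 6 kg mass has 6 × 10 × sin 64° = 53.928 N down its slope.
The 6 kg side's 53.928 N exceeds the other side's 21.919 N, so that mass slides down and the 5 kg mass slides up. Taking that direction as positive, Newton's second law for the whole system gives 53.928 − 21.919 = (5 + 6) a, so a = 32.009 / 11 = 2.9099 m/s².
For the 5 kg mass (up-slope positive): T − 21.919 = 5 × 2.9099, so T = 36.468 N.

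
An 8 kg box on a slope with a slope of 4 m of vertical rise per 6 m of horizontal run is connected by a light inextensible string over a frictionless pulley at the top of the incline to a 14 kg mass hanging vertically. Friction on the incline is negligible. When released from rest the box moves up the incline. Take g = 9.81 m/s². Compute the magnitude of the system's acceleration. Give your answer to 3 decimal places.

4.264 m/s²

For the box on the incline: the weight component along the slope is m₁g sin 33.69° = 8 × 9.81 × 0.5547 = 43.533 N and the normal force is N = m₁g cos 33.69° = 65.299 N.
Newton's second law for the box (up-slope positive): T − 43.533 = 8 a. For the hanging mass (downward positive): 14 × 9.81 − T = 14 a.
Adding the two equations eliminates T: 93.807 = 22 a, so a = 4.2640 m/s².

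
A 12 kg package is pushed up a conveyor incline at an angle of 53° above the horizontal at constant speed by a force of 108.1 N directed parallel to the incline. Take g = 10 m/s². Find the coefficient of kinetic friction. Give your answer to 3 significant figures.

At constant speed ΣF = 0 along the incline. The applied 108.1 N acts up the slope; the weight component mg sin 53° = 95.836 N and kinetic friction μN both act down the slope.
So 108.1 = 95.836 + μ × 72.218, giving μ = (108.1 − 95.836) / 72.218 = 0.1698.

0.170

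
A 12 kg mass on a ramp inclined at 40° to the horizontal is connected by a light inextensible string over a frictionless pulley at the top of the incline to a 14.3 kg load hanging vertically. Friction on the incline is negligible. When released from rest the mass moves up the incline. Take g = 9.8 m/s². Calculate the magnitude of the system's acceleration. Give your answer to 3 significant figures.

2.45 m/s²

For the mass on the incline: the weight component along the slope is m₁g sin 40° = 12 × 9.8 × 0.6428 = 75.593 N and the normal force is N = m₁g cos 40° = 90.087 N.
Newton's second law for the mass (up-slope positive): T − 75.593 = 12 a. For the hanging load (downward positive): 14.3 × 9.8 − T = 14.3 a.
Adding the two equations eliminates T: 64.547 = 26.3 a, so a = 2.4543 m/s².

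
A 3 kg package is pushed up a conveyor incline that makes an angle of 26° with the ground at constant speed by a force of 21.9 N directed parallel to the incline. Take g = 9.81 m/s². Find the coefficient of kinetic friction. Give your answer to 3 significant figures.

0.340

At constant speed ΣF = 0 along the incline. The applied 21.9 N acts up the slope; the weight component mg sin 26° = 12.901 N and kinetic friction μN both act down the slope.
So 21.9 = 12.901 + μ × 26.452, giving μ = (21.9 − 12.901) / 26.452 = 0.3402.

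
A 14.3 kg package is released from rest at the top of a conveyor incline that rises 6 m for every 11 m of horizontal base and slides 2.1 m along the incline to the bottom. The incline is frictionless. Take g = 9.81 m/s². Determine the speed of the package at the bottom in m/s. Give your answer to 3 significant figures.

4.44 m/s

The weight component along the incline is mg sin 28.61° = 67.175 N and the normal force is N = mg cos 28.61° = 123.154 N.
With no friction, a = g sin 28.61° = 4.6975 m/s².
Starting from rest over a distance of 2.1 m, v² = 2aL = 2 × 4.6975 × 2.1 = 19.7295, so v = 4.4418 m/s.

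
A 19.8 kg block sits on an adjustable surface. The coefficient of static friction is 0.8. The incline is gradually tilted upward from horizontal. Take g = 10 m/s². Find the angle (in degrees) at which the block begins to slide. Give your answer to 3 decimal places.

At the threshold of sliding, static friction is at its maximum μ_s N and exactly balances the weight component along the incline: mg sin θ = μ_s mg cos θ.
Hence tan θ = μ_s = 0.8, so θ = arctan(0.8) = 38.6598°.

38.660°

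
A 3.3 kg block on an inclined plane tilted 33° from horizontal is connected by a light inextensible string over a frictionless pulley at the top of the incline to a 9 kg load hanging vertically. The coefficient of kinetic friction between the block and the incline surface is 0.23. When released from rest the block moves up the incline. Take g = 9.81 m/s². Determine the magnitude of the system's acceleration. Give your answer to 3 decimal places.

5.237 m/s²

For the block on the incline: the weight component along the slope is m₁g sin 33° = 3.3 × 9.81 × 0.5446 = 17.630 N and the normal force is N = m₁g cos 33° = 27.150 N.
Kinetic friction opposes the block's motion up the incline: f = μN = 0.23 × 27.150 = 6.245 N acting down the slope.
Newton's second law for the block (up-slope positive): T − 17.630 − 6.245 = 3.3 a. For the hanging load (downward positive): 9 × 9.81 − T = 9 a.
Adding the two equations eliminates T: 64.415 = 12.3 a, so a = 5.2370 m/s².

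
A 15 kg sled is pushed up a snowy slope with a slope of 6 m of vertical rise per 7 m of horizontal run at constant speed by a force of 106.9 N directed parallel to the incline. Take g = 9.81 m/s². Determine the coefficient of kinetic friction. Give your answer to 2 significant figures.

0.100

At constant speed ΣF = 0 along the incline. The applied 106.9 N acts up the slope; the weight component mg sin 40.60° = 95.764 N and kinetic friction μN both act down the slope.
So 106.9 = 95.764 + μ × 111.725, giving μ = (106.9 − 95.764) / 111.725 = 0.0997.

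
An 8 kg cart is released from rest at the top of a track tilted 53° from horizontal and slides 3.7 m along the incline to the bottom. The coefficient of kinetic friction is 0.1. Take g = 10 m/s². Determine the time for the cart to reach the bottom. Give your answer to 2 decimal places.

1.00 s

The weight component along the incline is mg sin 53° = 63.891 N and the normal force is N = mg cos 53° = 48.145 N.
Friction up the slope is f = μN = 0.1 × 48.145 = 4.815 N, so the net downslope force is 63.891 − 4.815 = 59.076 N and a = 59.076 / 8 = 7.3845 m/s².
Starting from rest, L = ½at², so t = √(2L/a) = √(2 × 3.7 / 7.3845) = 1.0010 s.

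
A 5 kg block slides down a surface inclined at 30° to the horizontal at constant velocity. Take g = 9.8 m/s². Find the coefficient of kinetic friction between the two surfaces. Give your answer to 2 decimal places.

At constant velocity the net force along the incline is zero: mg sin 30° = μ mg cos 30°.
So μ = tan 30° = 0.5000 / 0.8660 = 0.5774.

0.58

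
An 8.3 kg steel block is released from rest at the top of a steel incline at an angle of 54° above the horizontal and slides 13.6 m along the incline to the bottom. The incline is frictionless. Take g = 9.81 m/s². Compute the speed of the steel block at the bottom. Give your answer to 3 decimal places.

14.693 m/s

The weight component along the incline is mg sin 54° = 65.873 N and the normal force is N = mg cos 54° = 47.859 N.
With no friction, a = g sin 54° = 7.9365 m/s².
Starting from rest over a distance of 13.6 m, v² = 2aL = 2 × 7.9365 × 13.6 = 215.8728, so v = 14.6926 m/s.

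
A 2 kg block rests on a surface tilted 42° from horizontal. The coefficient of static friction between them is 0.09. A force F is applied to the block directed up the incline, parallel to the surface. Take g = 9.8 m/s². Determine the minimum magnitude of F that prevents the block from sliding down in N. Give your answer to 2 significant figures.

The normal force is N = mg cos 42° = 14.566 N. With F at its minimum the block is on the verge of sliding down, so static friction is at its maximum μ_s N = 0.09 × 14.566 = 1.311 N and acts up the slope.
Equilibrium along the incline: F + μ_s N = mg sin 42°, so F = 13.115 − 1.311 = 11.804 N.

12 N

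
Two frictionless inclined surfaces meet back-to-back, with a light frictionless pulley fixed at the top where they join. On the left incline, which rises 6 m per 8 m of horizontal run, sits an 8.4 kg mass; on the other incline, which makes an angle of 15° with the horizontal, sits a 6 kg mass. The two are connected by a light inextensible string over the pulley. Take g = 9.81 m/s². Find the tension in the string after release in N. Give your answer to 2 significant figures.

29 N

Resolve each weight along its own incline: the 8.4 kg mass has component 8.4 × 9.81 × sin 36.87° = 49.442 N down its slope, and the 6 kg mass has 6 × 9.81 × sin 15° = 15.234 N down its slope.
The 8.4 kg side's 49.442 N exceeds the other side's 15.234 N, so that mass slides down and the 6 kg mass slides up. Taking that direction as positive, Newton's second law for the whole system gives 49.442 − 15.234 = (8.4 + 6) a, so a = 34.208 / 14.4 = 2.3756 m/s².
For the 6 kg mass (up-slope positive): T − 15.234 = 6 × 2.3756, so T = 29.488 N.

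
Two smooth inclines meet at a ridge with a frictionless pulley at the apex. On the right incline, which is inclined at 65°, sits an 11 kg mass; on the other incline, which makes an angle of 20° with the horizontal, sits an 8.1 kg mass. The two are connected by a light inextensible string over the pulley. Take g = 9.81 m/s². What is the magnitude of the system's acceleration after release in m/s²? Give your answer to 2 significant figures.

3.7 m/s²

Resolve each weight along its own incline: the 11 kg mass has component 11 × 9.81 × sin 65° = 97.800 N down its slope, and the 8.1 kg mass has 8.1 × 9.81 × sin 20° = 27.177 N down its slope.
The 11 kg side's 97.800 N exceeds the other side's 27.177 N, so that mass slides down and the 8.1 kg mass slides up. Taking that direction as positive, Newton's second law for the whole system gives 97.800 − 27.177 = (11 + 8.1) a, so a = 70.623 / 19.1 = 3.6975 m/s².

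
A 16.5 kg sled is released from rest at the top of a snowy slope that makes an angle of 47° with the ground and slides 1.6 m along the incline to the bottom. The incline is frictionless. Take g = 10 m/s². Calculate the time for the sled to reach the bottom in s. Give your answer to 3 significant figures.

0.661 s

The weight component along the incline is mg sin 47° = 120.673 N and the normal force is N = mg cos 47° = 112.530 N.
With no friction, a = g sin 47° = 7.3135 m/s².
Starting from rest, L = ½at², so t = √(2L/a) = √(2 × 1.6 / 7.3135) = 0.6615 s.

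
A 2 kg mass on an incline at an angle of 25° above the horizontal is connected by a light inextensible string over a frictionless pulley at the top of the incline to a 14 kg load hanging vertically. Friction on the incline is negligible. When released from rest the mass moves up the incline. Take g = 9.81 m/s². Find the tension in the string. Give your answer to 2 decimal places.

24.42 N

For the mass on the incline: the weight component along the slope is m₁g sin 25° = 2 × 9.81 × 0.4226 = 8.291 N and the normal force is N = m₁g cos 25° = 17.782 N.
Newton's second law for the mass (up-slope positive): T − 8.291 = 2 a. For the hanging load (downward positive): 14 × 9.81 − T = 14 a.
Adding the two equations eliminates T: 129.049 = 16 a, so a = 8.0656 m/s².
Then from the hanging load's equation, T = 14 × (9.81 − 8.0656) = 24.422 N.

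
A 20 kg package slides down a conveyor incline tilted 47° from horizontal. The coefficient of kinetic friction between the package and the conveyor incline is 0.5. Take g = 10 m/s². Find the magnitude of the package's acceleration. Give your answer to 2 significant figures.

3.9 m/s²

Resolving the weight along the incline: the component pulling the package down the slope is mg sin 47° = 20 × 10 × 0.7314 = 146.280 N, and the normal force is N = mg cos 47° = 20 × 10 × 0.6820 = 136.400 N.
Kinetic friction acts up the slope with magnitude f = μN = 0.5 × 136.400 = 68.200 N.
Net force along the incline is 146.280 − 68.200 = 78.080 N, so a = 78.080 / 20 = 3.9040 m/s².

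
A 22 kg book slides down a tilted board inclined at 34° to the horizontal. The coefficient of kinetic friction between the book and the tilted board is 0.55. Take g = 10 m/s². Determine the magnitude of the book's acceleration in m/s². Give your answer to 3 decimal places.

1.032 m/s²

Resolving the weight along the incline: the component pulling the book down the slope is mg sin 34° = 22 × 10 × 0.5592 = 123.024 N, and the normal force is N = mg cos 34° = 22 × 10 × 0.8290 = 182.380 N.
Kinetic friction acts up the slope with magnitude f = μN = 0.55 × 182.380 = 100.309 N.
Net force along the incline is 123.024 − 100.309 = 22.715 N, so a = 22.715 / 22 = 1.0325 m/s².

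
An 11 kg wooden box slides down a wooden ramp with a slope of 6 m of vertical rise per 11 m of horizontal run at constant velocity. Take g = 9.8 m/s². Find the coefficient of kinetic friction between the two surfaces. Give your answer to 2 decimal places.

0.55

At constant velocity the net force along the incline is zero: mg sin 28.61° = μ mg cos 28.61°.
So μ = tan 28.61° = 0.4789 / 0.8779 = 0.5455.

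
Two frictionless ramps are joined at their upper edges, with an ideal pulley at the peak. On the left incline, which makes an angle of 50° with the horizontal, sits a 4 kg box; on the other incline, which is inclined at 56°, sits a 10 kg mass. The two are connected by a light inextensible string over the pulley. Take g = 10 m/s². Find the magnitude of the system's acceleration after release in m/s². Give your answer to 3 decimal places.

3.733 m/s²

Resolve each weight along its own incline: the 4 kg mass has component 4 × 10 × sin 50° = 30.642 N down its slope, and the 10 kg mass has 10 × 10 × sin 56° = 82.904 N down its slope.
The 10 kg side's 82.904 N exceeds the other side's 30.642 N, so that mass slides down and the 4 kg mass slides up. Taking that direction as positive, Newton's second law for the whole system gives 82.904 − 30.642 = (4 + 10) a, so a = 52.262 / 14 = 3.7330 m/s².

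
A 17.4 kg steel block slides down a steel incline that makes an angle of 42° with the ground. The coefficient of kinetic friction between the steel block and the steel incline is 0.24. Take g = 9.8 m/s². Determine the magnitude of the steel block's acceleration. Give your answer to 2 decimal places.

4.81 m/s²

Resolving the weight along the incline: the component pulling the steel block down the slope is mg sin 42° = 17.4 × 9.8 × 0.6691 = 114.095 N, and the normal force is N = mg cos 42° = 17.4 × 9.8 × 0.7431 = 126.713 N.
Kinetic friction acts up the slope with magnitude f = μN = 0.24 × 126.713 = 30.411 N.
Net force along the incline is 114.095 − 30.411 = 83.684 N, so a = 83.684 / 17.4 = 4.8094 m/s².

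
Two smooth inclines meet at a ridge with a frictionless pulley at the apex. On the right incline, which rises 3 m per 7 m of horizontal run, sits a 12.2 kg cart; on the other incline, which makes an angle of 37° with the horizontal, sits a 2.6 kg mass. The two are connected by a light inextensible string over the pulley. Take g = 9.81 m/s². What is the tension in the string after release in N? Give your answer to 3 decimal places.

20.936 N

Resolve each weight along its own incline: the 12.2 kg mass has component 12.2 × 9.81 × sin 23.20° = 47.145 N down its slope, and the 2.6 kg mass has 2.6 × 9.81 × sin 37° = 15.350 N down its slope.
The 12.2 kg side's 47.145 N exceeds the other side's 15.350 N, so that mass slides down and the 2.6 kg mass slides up. Taking that direction as positive, Newton's second law for the whole system gives 47.145 − 15.350 = (12.2 + 2.6) a, so a = 31.795 / 14.8 = 2.1483 m/s².
For the 2.6 kg mass (up-slope positive): T − 15.350 = 2.6 × 2.1483, so T = 20.936 N.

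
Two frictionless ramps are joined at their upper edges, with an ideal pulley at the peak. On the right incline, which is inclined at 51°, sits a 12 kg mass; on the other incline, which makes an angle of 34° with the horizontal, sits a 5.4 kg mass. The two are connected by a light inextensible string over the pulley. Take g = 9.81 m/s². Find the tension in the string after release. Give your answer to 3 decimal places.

48.822 N

Resolve each weight along its own incline: the 12 kg mass has component 12 × 9.81 × sin 51° = 91.486 N down its slope, and the 5.4 kg mass has 5.4 × 9.81 × sin 34° = 29.623 N down its slope.
The 12 kg side's 91.486 N exceeds the other side's 29.623 N, so that mass slides down and the 5.4 kg mass slides up. Taking that direction as positive, Newton's second law for the whole system gives 91.486 − 29.623 = (12 + 5.4) a, so a = 61.863 / 17.4 = 3.5553 m/s².
For the 5.4 kg mass (up-slope positive): T − 29.623 = 5.4 × 3.5553, so T = 48.822 N.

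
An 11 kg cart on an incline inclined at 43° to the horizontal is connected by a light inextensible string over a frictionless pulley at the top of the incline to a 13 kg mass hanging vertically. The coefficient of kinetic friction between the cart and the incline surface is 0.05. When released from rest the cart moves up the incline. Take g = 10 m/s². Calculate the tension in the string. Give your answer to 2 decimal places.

For the cart on the incline: the weight component along the slope is m₁g sin 43° = 11 × 10 × 0.6820 = 75.020 N and the normal force is N = m₁g cos 43° = 80.449 N.
Kinetic friction opposes the cart's motion up the incline: f = μN = 0.05 × 80.449 = 4.022 N acting down the slope.
Newton's second law for the cart (up-slope positive): T − 75.020 − 4.022 = 11 a. For the hanging mass (downward positive): 13 × 10 − T = 13 a.
Adding the two equations eliminates T: 50.958 = 24 a, so a = 2.1233 m/s².
Then from the hanging mass's equation, T = 13 × (10 − 2.1233) = 102.397 N.

102.40 N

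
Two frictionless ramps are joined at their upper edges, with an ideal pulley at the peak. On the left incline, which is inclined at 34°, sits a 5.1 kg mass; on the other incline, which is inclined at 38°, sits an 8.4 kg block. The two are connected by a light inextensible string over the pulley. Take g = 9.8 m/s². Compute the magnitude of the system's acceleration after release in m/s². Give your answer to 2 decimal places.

1.68 m/s²

Resolve each weight along its own incline: the 5.1 kg mass has component 5.1 × 9.8 × sin 34° = 27.948 N down its slope, and the 8.4 kg mass has 8.4 × 9.8 × sin 38° = 50.681 N down its slope.
The 8.4 kg side's 50.681 N exceeds the other side's 27.948 N, so that mass slides down and the 5.1 kg mass slides up. Taking that direction as positive, Newton's second law for the whole system gives 50.681 − 27.948 = (5.1 + 8.4) a, so a = 22.733 / 13.5 = 1.6839 m/s².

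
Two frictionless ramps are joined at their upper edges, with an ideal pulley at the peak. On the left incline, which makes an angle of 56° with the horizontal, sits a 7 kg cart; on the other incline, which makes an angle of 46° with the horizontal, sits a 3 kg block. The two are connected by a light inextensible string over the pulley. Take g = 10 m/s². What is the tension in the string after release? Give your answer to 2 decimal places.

Resolve each weight along its own incline: the 7 kg mass has component 7 × 10 × sin 56° = 58.033 N down its slope, and the 3 kg mass has 3 × 10 × sin 46° = 21.580 N down its slope.
The 7 kg side's 58.033 N exceeds the other side's 21.580 N, so that mass slides down and the 3 kg mass slides up. Taking that direction as positive, Newton's second law for the whole system gives 58.033 − 21.580 = (7 + 3) a, so a = 36.453 / 10 = 3.6453 m/s².
For the 3 kg mass (up-slope positive): T − 21.580 = 3 × 3.6453, so T = 32.516 N.

32.52 N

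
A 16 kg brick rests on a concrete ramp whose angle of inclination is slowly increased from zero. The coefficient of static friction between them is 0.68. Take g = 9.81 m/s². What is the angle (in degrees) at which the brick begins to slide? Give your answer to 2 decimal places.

At the threshold of sliding, static friction is at its maximum μ_s N and exactly balances the weight component along the incline: mg sin θ = μ_s mg cos θ.
Hence tan θ = μ_s = 0.68, so θ = arctan(0.68) = 34.2157°.

34.22°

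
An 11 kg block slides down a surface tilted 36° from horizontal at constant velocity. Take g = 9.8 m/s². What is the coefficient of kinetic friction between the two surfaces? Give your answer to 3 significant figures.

At constant velocity the net force along the incline is zero: mg sin 36° = μ mg cos 36°.
So μ = tan 36° = 0.5878 / 0.8090 = 0.7266.

0.727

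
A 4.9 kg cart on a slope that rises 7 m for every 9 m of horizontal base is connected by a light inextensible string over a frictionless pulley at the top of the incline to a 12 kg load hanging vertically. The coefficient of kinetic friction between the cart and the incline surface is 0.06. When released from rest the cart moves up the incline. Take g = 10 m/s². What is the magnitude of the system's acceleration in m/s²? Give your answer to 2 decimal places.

For the cart on the incline: the weight component along the slope is m₁g sin 37.87° = 4.9 × 10 × 0.6139 = 30.081 N and the normal force is N = m₁g cos 37.87° = 38.678 N.
Kinetic friction opposes the cart's motion up the incline: f = μN = 0.06 × 38.678 = 2.321 N acting down the slope.
Newton's second law for the cart (up-slope positive): T − 30.081 − 2.321 = 4.9 a. For the hanging load (downward positive): 12 × 10 − T = 12 a.
Adding the two equations eliminates T: 87.598 = 16.9 a, so a = 5.1833 m/s².

5.18 m/s²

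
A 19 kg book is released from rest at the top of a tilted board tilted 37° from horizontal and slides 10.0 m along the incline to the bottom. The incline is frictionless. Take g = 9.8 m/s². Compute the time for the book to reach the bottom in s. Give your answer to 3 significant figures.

The weight component along the incline is mg sin 37° = 112.058 N and the normal force is N = mg cos 37° = 148.706 N.
With no friction, a = g sin 37° = 5.8978 m/s².
Starting from rest, L = ½at², so t = √(2L/a) = √(2 × 10.0 / 5.8978) = 1.8415 s.

1.84 s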